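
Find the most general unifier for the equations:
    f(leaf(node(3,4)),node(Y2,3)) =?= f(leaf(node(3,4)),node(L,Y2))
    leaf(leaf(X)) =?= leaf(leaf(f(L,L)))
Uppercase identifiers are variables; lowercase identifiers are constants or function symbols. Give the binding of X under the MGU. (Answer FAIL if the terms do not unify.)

Decompose f/2: leaf(node(3,4)) =?= leaf(node(3,4)),  node(Y2,3) =?= node(L,Y2).
Delete trivial equation leaf(node(3,4)) =?= leaf(node(3,4)).
Decompose node/2: Y2 =?= L,  3 =?= Y2.
Bind Y2 := L; substituting into the one remaining equation that mentions Y2 gives: 3 =?= L.
Bind L := 3; substituting into the remaining equation gives: leaf(leaf(X)) =?= leaf(leaf(f(3,3))). Substituting into the earlier binding gives Y2 := 3.
Decompose leaf/1: leaf(X) =?= leaf(f(3,3)).
Decompose leaf/1: X =?= f(3,3).
Bind X := f(3,3).
MGU = { Y2 -> 3, L -> 3, X -> f(3,3) }, so X -> f(3,3).

f(3,3)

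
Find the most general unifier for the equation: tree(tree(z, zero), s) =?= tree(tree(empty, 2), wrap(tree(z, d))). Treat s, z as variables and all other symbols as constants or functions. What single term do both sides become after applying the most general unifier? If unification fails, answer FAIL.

FAIL

Decompose tree/2: tree(z, zero) =?= tree(empty, 2),  s =?= wrap(tree(z, d)).
Decompose tree/2: z =?= empty,  zero =?= 2.
Bind z := empty; substituting into the one remaining equation that mentions z gives: s =?= wrap(tree(empty, d)).
Clash: constants zero and 2 differ; no unifier exists.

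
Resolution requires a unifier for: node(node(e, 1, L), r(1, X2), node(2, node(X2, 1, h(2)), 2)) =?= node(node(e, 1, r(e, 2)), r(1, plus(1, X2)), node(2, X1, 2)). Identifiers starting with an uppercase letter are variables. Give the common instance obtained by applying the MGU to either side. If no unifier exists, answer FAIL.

FAIL

Decompose node/3: node(e, 1, L) =?= node(e, 1, r(e, 2)),  r(1, X2) =?= r(1, plus(1, X2)),  node(2, node(X2, 1, h(2)), 2) =?= node(2, X1, 2).
Decompose node/3: e =?= e,  1 =?= 1,  L =?= r(e, 2).
Delete trivial equation e =?= e.
Delete trivial equation 1 =?= 1.
Bind L := r(e, 2); no other remaining equation mentions L.
Decompose r/2: 1 =?= 1,  X2 =?= plus(1, X2).
Delete trivial equation 1 =?= 1.
Occurs check fails: X2 occurs in plus(1, X2); the equation X2 =?= plus(1, X2) has no finite solution.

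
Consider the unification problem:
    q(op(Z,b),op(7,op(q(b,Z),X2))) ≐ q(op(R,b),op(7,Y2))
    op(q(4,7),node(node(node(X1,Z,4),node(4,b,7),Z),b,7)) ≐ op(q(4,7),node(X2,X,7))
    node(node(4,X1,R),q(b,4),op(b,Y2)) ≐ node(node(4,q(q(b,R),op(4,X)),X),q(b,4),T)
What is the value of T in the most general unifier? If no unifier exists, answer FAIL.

Decompose q/2: op(Z,b) ≐ op(R,b),  op(7,op(q(b,Z),X2)) ≐ op(7,Y2).
Decompose op/2: Z ≐ R,  b ≐ b.
Bind Z := R; substituting into the 2 remaining equations that mention Z gives: op(7,op(q(b,R),X2)) ≐ op(7,Y2),  op(q(4,7),node(node(node(X1,R,4),node(4,b,7),R),b,7)) ≐ op(q(4,7),node(X2,X,7)).
Delete trivial equation b ≐ b.
Decompose op/2: 7 ≐ 7,  op(q(b,R),X2) ≐ Y2.
Delete trivial equation 7 ≐ 7.
Bind Y2 := op(q(b,R),X2); substituting into the one remaining equation that mentions Y2 gives: node(node(4,X1,R),q(b,4),op(b,op(q(b,R),X2))) ≐ node(node(4,q(q(b,R),op(4,X)),X),q(b,4),T).
Decompose op/2: q(4,7) ≐ q(4,7),  node(node(node(X1,R,4),node(4,b,7),R),b,7) ≐ node(X2,X,7).
Delete trivial equation q(4,7) ≐ q(4,7).
Decompose node/3: node(node(X1,R,4),node(4,b,7),R) ≐ X2,  b ≐ X,  7 ≐ 7.
Bind X2 := node(node(X1,R,4),node(4,b,7),R); substituting into the one remaining equation that mentions X2 gives: node(node(4,X1,R),q(b,4),op(b,op(q(b,R),node(node(X1,R,4),node(4,b,7),R)))) ≐ node(node(4,q(q(b,R),op(4,X)),X),q(b,4),T). Substituting into the earlier binding gives Y2 := op(q(b,R),node(node(X1,R,4),node(4,b,7),R)).
Bind X := b; substituting into the one remaining equation that mentions X gives: node(node(4,X1,R),q(b,4),op(b,op(q(b,R),node(node(X1,R,4),node(4,b,7),R)))) ≐ node(node(4,q(q(b,R),op(4,b)),b),q(b,4),T).
Delete trivial equation 7 ≐ 7.
Decompose node/3: node(4,X1,R) ≐ node(4,q(q(b,R),op(4,b)),b),  q(b,4) ≐ q(b,4),  op(b,op(q(b,R),node(node(X1,R,4),node(4,b,7),R))) ≐ T.
Decompose node/3: 4 ≐ 4,  X1 ≐ q(q(b,R),op(4,b)),  R ≐ b.
Delete trivial equation 4 ≐ 4.
Bind X1 := q(q(b,R),op(4,b)); substituting into the one remaining equation that mentions X1 gives: op(b,op(q(b,R),node(node(q(q(b,R),op(4,b)),R,4),node(4,b,7),R))) ≐ T. Substituting into the earlier bindings gives Y2 := op(q(b,R),node(node(q(q(b,R),op(4,b)),R,4),node(4,b,7),R)), X2 := node(node(q(q(b,R),op(4,b)),R,4),node(4,b,7),R).
Bind R := b; substituting into the one remaining equation that mentions R gives: op(b,op(q(b,b),node(node(q(q(b,b),op(4,b)),b,4),node(4,b,7),b))) ≐ T. Substituting into the earlier bindings gives Z := b, Y2 := op(q(b,b),node(node(q(q(b,b),op(4,b)),b,4),node(4,b,7),b)), X2 := node(node(q(q(b,b),op(4,b)),b,4),node(4,b,7),b), X1 := q(q(b,b),op(4,b)).
Delete trivial equation q(b,4) ≐ q(b,4).
Bind T := op(b,op(q(b,b),node(node(q(q(b,b),op(4,b)),b,4),node(4,b,7),b))).
MGU = { Z := b, Y2 := op(q(b,b),node(node(q(q(b,b),op(4,b)),b,4),node(4,b,7),b)), X2 := node(node(q(q(b,b),op(4,b)),b,4),node(4,b,7),b), X := b, X1 := q(q(b,b),op(4,b)), R := b, T := op(b,op(q(b,b),node(node(q(q(b,b),op(4,b)),b,4),node(4,b,7),b))) }, so T := op(b,op(q(b,b),node(node(q(q(b,b),op(4,b)),b,4),node(4,b,7),b))).

op(b,op(q(b,b),node(node(q(q(b,b),op(4,b)),b,4),node(4,b,7),b)))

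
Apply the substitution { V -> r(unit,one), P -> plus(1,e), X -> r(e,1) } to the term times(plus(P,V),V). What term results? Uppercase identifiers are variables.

times(plus(plus(1,e),r(unit,one)),r(unit,one))

Replace each occurrence of V with r(unit,one).
Replace each occurrence of P with plus(1,e).
Result: times(plus(plus(1,e),r(unit,one)),r(unit,one)).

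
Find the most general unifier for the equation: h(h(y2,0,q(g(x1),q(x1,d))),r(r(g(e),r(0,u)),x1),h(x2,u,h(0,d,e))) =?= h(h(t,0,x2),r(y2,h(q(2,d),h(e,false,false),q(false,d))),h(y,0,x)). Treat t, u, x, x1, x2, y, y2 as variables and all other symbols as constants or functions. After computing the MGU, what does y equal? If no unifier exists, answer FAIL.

q(g(h(q(2,d),h(e,false,false),q(false,d))),q(h(q(2,d),h(e,false,false),q(false,d)),d))

Decompose h/3: h(y2,0,q(g(x1),q(x1,d))) =?= h(t,0,x2),  r(r(g(e),r(0,u)),x1) =?= r(y2,h(q(2,d),h(e,false,false),q(false,d))),  h(x2,u,h(0,d,e)) =?= h(y,0,x).
Decompose h/3: y2 =?= t,  0 =?= 0,  q(g(x1),q(x1,d)) =?= x2.
Bind y2 := t; substituting into the one remaining equation that mentions y2 gives: r(r(g(e),r(0,u)),x1) =?= r(t,h(q(2,d),h(e,false,false),q(false,d))).
Delete trivial equation 0 =?= 0.
Bind x2 := q(g(x1),q(x1,d)); substituting into the one remaining equation that mentions x2 gives: h(q(g(x1),q(x1,d)),u,h(0,d,e)) =?= h(y,0,x).
Decompose r/2: r(g(e),r(0,u)) =?= t,  x1 =?= h(q(2,d),h(e,false,false),q(false,d)).
Bind t := r(g(e),r(0,u)); no other remaining equation mentions t. Substituting into the earlier binding gives y2 := r(g(e),r(0,u)).
Bind x1 := h(q(2,d),h(e,false,false),q(false,d)); substituting into the remaining equation gives: h(q(g(h(q(2,d),h(e,false,false),q(false,d))),q(h(q(2,d),h(e,false,false),q(false,d)),d)),u,h(0,d,e)) =?= h(y,0,x). Substituting into the earlier binding gives x2 := q(g(h(q(2,d),h(e,false,false),q(false,d))),q(h(q(2,d),h(e,false,false),q(false,d)),d)).
Decompose h/3: q(g(h(q(2,d),h(e,false,false),q(false,d))),q(h(q(2,d),h(e,false,false),q(false,d)),d)) =?= y,  u =?= 0,  h(0,d,e) =?= x.
Bind y := q(g(h(q(2,d),h(e,false,false),q(false,d))),q(h(q(2,d),h(e,false,false),q(false,d)),d)); no other remaining equation mentions y.
Bind u := 0; no other remaining equation mentions u. Substituting into the earlier bindings gives y2 := r(g(e),r(0,0)), t := r(g(e),r(0,0)).
Bind x := h(0,d,e).
MGU = { y2 ↦ r(g(e),r(0,0)), x2 ↦ q(g(h(q(2,d),h(e,false,false),q(false,d))),q(h(q(2,d),h(e,false,false),q(false,d)),d)), t ↦ r(g(e),r(0,0)), x1 ↦ h(q(2,d),h(e,false,false),q(false,d)), y ↦ q(g(h(q(2,d),h(e,false,false),q(false,d))),q(h(q(2,d),h(e,false,false),q(false,d)),d)), u ↦ 0, x ↦ h(0,d,e) }, so y ↦ q(g(h(q(2,d),h(e,false,false),q(false,d))),q(h(q(2,d),h(e,false,false),q(false,d)),d)).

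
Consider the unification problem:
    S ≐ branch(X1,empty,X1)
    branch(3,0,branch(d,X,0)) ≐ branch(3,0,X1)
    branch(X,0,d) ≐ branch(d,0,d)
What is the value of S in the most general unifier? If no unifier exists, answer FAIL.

branch(branch(d,d,0),empty,branch(d,d,0))

Bind S := branch(X1,empty,X1); no other remaining equation mentions S.
Decompose branch/3: 3 ≐ 3,  0 ≐ 0,  branch(d,X,0) ≐ X1.
Delete trivial equation 3 ≐ 3.
Delete trivial equation 0 ≐ 0.
Bind X1 := branch(d,X,0); no other remaining equation mentions X1. Substituting into the earlier binding gives S := branch(branch(d,X,0),empty,branch(d,X,0)).
Decompose branch/3: X ≐ d,  0 ≐ 0,  d ≐ d.
Bind X := d; no other remaining equation mentions X. Substituting into the earlier bindings gives S := branch(branch(d,d,0),empty,branch(d,d,0)), X1 := branch(d,d,0).
Delete trivial equation 0 ≐ 0.
Delete trivial equation d ≐ d.
MGU = { S := branch(branch(d,d,0),empty,branch(d,d,0)), X1 := branch(d,d,0), X := d }, so S := branch(branch(d,d,0),empty,branch(d,d,0)).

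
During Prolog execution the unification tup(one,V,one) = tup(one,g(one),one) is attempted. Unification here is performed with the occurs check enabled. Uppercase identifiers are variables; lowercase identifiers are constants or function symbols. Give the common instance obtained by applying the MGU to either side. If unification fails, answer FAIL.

Decompose tup/3: one = one,  V = g(one),  one = one.
Delete trivial equation one = one.
Bind V := g(one); no other remaining equation mentions V.
Delete trivial equation one = one.
Applying the MGU to either side gives tup(one,g(one),one).

tup(one,g(one),one)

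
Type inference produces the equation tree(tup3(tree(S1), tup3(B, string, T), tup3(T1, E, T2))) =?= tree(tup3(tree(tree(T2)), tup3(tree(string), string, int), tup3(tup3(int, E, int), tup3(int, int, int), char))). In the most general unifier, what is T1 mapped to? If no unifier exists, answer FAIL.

Decompose tree/1: tup3(tree(S1), tup3(B, string, T), tup3(T1, E, T2)) =?= tup3(tree(tree(T2)), tup3(tree(string), string, int), tup3(tup3(int, E, int), tup3(int, int, int), char)).
Decompose tup3/3: tree(S1) =?= tree(tree(T2)),  tup3(B, string, T) =?= tup3(tree(string), string, int),  tup3(T1, E, T2) =?= tup3(tup3(int, E, int), tup3(int, int, int), char).
Decompose tree/1: S1 =?= tree(T2).
Bind S1 := tree(T2); no other remaining equation mentions S1.
Decompose tup3/3: B =?= tree(string),  string =?= string,  T =?= int.
Bind B := tree(string); no other remaining equation mentions B.
Delete trivial equation string =?= string.
Bind T := int; no other remaining equation mentions T.
Decompose tup3/3: T1 =?= tup3(int, E, int),  E =?= tup3(int, int, int),  T2 =?= char.
Bind T1 := tup3(int, E, int); no other remaining equation mentions T1.
Bind E := tup3(int, int, int); no other remaining equation mentions E. Substituting into the earlier binding gives T1 := tup3(int, tup3(int, int, int), int).
Bind T2 := char. Substituting into the earlier binding gives S1 := tree(char).
MGU = { S1 ↦ tree(char), B ↦ tree(string), T ↦ int, T1 ↦ tup3(int, tup3(int, int, int), int), E ↦ tup3(int, int, int), T2 ↦ char }, so T1 ↦ tup3(int, tup3(int, int, int), int).

tup3(int, tup3(int, int, int), int)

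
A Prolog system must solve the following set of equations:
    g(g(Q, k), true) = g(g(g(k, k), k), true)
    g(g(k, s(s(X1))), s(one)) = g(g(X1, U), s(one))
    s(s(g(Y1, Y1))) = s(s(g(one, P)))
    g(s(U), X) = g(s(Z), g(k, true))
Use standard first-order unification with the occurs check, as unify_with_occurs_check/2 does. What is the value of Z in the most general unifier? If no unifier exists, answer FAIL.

s(s(k))

Decompose g/2: g(Q, k) = g(g(k, k), k),  true = true.
Decompose g/2: Q = g(k, k),  k = k.
Bind Q := g(k, k); no other remaining equation mentions Q.
Delete trivial equation k = k.
Delete trivial equation true = true.
Decompose g/2: g(k, s(s(X1))) = g(X1, U),  s(one) = s(one).
Decompose g/2: k = X1,  s(s(X1)) = U.
Bind X1 := k; substituting into the one remaining equation that mentions X1 gives: s(s(k)) = U.
Bind U := s(s(k)); substituting into the one remaining equation that mentions U gives: g(s(s(s(k))), X) = g(s(Z), g(k, true)).
Delete trivial equation s(one) = s(one).
Decompose s/1: s(g(Y1, Y1)) = s(g(one, P)).
Decompose s/1: g(Y1, Y1) = g(one, P).
Decompose g/2: Y1 = one,  Y1 = P.
Bind Y1 := one; substituting into the one remaining equation that mentions Y1 gives: one = P.
Bind P := one; no other remaining equation mentions P.
Decompose g/2: s(s(s(k))) = s(Z),  X = g(k, true).
Decompose s/1: s(s(k)) = Z.
Bind Z := s(s(k)); no other remaining equation mentions Z.
Bind X := g(k, true).
MGU = { Q ↦ g(k, k), X1 ↦ k, U ↦ s(s(k)), Y1 ↦ one, P ↦ one, Z ↦ s(s(k)), X ↦ g(k, true) }, so Z ↦ s(s(k)).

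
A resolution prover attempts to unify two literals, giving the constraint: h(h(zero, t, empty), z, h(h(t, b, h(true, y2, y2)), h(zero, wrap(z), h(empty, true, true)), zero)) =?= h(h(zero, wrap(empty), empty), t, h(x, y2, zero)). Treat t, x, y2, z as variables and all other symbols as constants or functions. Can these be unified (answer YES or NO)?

YES

Decompose h/3: h(zero, t, empty) =?= h(zero, wrap(empty), empty),  z =?= t,  h(h(t, b, h(true, y2, y2)), h(zero, wrap(z), h(empty, true, true)), zero) =?= h(x, y2, zero).
Decompose h/3: zero =?= zero,  t =?= wrap(empty),  empty =?= empty.
Delete trivial equation zero =?= zero.
Bind t := wrap(empty); substituting into the 2 remaining equations that mention t gives: z =?= wrap(empty),  h(h(wrap(empty), b, h(true, y2, y2)), h(zero, wrap(z), h(empty, true, true)), zero) =?= h(x, y2, zero).
Delete trivial equation empty =?= empty.
Bind z := wrap(empty); substituting into the remaining equation gives: h(h(wrap(empty), b, h(true, y2, y2)), h(zero, wrap(wrap(empty)), h(empty, true, true)), zero) =?= h(x, y2, zero).
Decompose h/3: h(wrap(empty), b, h(true, y2, y2)) =?= x,  h(zero, wrap(wrap(empty)), h(empty, true, true)) =?= y2,  zero =?= zero.
Bind x := h(wrap(empty), b, h(true, y2, y2)); no other remaining equation mentions x.
Bind y2 := h(zero, wrap(wrap(empty)), h(empty, true, true)); no other remaining equation mentions y2. Substituting into the earlier binding gives x := h(wrap(empty), b, h(true, h(zero, wrap(wrap(empty)), h(empty, true, true)), h(zero, wrap(wrap(empty)), h(empty, true, true)))).
Delete trivial equation zero =?= zero.
No equations remain and no clash or occurs-check failure arose, so a unifier exists.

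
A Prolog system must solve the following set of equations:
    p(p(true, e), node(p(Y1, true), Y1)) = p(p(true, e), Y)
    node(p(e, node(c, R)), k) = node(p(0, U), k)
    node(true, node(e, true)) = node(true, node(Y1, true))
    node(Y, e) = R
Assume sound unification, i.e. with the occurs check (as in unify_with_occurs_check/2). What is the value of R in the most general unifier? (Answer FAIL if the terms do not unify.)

Decompose p/2: p(true, e) = p(true, e),  node(p(Y1, true), Y1) = Y.
Delete trivial equation p(true, e) = p(true, e).
Bind Y := node(p(Y1, true), Y1); substituting into the one remaining equation that mentions Y gives: node(node(p(Y1, true), Y1), e) = R.
Decompose node/2: p(e, node(c, R)) = p(0, U),  k = k.
Decompose p/2: e = 0,  node(c, R) = U.
Clash: constants e and 0 differ; no unifier exists.

FAIL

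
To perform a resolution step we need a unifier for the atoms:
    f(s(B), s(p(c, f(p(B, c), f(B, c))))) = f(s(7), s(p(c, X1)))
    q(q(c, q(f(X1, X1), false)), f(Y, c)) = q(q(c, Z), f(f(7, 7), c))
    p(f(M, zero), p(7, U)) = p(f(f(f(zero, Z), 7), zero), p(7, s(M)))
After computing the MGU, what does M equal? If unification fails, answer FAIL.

Decompose f/2: s(B) = s(7),  s(p(c, f(p(B, c), f(B, c)))) = s(p(c, X1)).
Decompose s/1: B = 7.
Bind B := 7; substituting into the one remaining equation that mentions B gives: s(p(c, f(p(7, c), f(7, c)))) = s(p(c, X1)).
Decompose s/1: p(c, f(p(7, c), f(7, c))) = p(c, X1).
Decompose p/2: c = c,  f(p(7, c), f(7, c)) = X1.
Delete trivial equation c = c.
Bind X1 := f(p(7, c), f(7, c)); substituting into the one remaining equation that mentions X1 gives: q(q(c, q(f(f(p(7, c), f(7, c)), f(p(7, c), f(7, c))), false)), f(Y, c)) = q(q(c, Z), f(f(7, 7), c)).
Decompose q/2: q(c, q(f(f(p(7, c), f(7, c)), f(p(7, c), f(7, c))), false)) = q(c, Z),  f(Y, c) = f(f(7, 7), c).
Decompose q/2: c = c,  q(f(f(p(7, c), f(7, c)), f(p(7, c), f(7, c))), false) = Z.
Delete trivial equation c = c.
Bind Z := q(f(f(p(7, c), f(7, c)), f(p(7, c), f(7, c))), false); substituting into the one remaining equation that mentions Z gives: p(f(M, zero), p(7, U)) = p(f(f(f(zero, q(f(f(p(7, c), f(7, c)), f(p(7, c), f(7, c))), false)), 7), zero), p(7, s(M))).
Decompose f/2: Y = f(7, 7),  c = c.
Bind Y := f(7, 7); no other remaining equation mentions Y.
Delete trivial equation c = c.
Decompose p/2: f(M, zero) = f(f(f(zero, q(f(f(p(7, c), f(7, c)), f(p(7, c), f(7, c))), false)), 7), zero),  p(7, U) = p(7, s(M)).
Decompose f/2: M = f(f(zero, q(f(f(p(7, c), f(7, c)), f(p(7, c), f(7, c))), false)), 7),  zero = zero.
Bind M := f(f(zero, q(f(f(p(7, c), f(7, c)), f(p(7, c), f(7, c))), false)), 7); substituting into the one remaining equation that mentions M gives: p(7, U) = p(7, s(f(f(zero, q(f(f(p(7, c), f(7, c)), f(p(7, c), f(7, c))), false)), 7))).
Delete trivial equation zero = zero.
Decompose p/2: 7 = 7,  U = s(f(f(zero, q(f(f(p(7, c), f(7, c)), f(p(7, c), f(7, c))), false)), 7)).
Delete trivial equation 7 = 7.
Bind U := s(f(f(zero, q(f(f(p(7, c), f(7, c)), f(p(7, c), f(7, c))), false)), 7)).
MGU = { B -> 7, X1 -> f(p(7, c), f(7, c)), Z -> q(f(f(p(7, c), f(7, c)), f(p(7, c), f(7, c))), false), Y -> f(7, 7), M -> f(f(zero, q(f(f(p(7, c), f(7, c)), f(p(7, c), f(7, c))), false)), 7), U -> s(f(f(zero, q(f(f(p(7, c), f(7, c)), f(p(7, c), f(7, c))), false)), 7)) }, so M -> f(f(zero, q(f(f(p(7, c), f(7, c)), f(p(7, c), f(7, c))), false)), 7).

f(f(zero, q(f(f(p(7, c), f(7, c)), f(p(7, c), f(7, c))), false)), 7)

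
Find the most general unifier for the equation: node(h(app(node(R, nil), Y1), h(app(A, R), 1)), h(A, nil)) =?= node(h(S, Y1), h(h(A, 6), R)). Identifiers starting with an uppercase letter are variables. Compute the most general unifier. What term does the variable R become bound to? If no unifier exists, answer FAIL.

Decompose node/2: h(app(node(R, nil), Y1), h(app(A, R), 1)) =?= h(S, Y1),  h(A, nil) =?= h(h(A, 6), R).
Decompose h/2: app(node(R, nil), Y1) =?= S,  h(app(A, R), 1) =?= Y1.
Bind S := app(node(R, nil), Y1); no other remaining equation mentions S.
Bind Y1 := h(app(A, R), 1); no other remaining equation mentions Y1. Substituting into the earlier binding gives S := app(node(R, nil), h(app(A, R), 1)).
Decompose h/2: A =?= h(A, 6),  nil =?= R.
Occurs check fails: A occurs in h(A, 6); the equation A =?= h(A, 6) has no finite solution.

FAIL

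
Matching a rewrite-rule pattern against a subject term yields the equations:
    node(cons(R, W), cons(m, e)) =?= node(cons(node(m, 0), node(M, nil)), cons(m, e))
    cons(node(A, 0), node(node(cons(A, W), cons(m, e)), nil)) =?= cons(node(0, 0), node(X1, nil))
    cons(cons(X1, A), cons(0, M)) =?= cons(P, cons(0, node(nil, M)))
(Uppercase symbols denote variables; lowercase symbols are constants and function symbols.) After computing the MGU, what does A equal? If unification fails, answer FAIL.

FAIL

Decompose node/2: cons(R, W) =?= cons(node(m, 0), node(M, nil)),  cons(m, e) =?= cons(m, e).
Decompose cons/2: R =?= node(m, 0),  W =?= node(M, nil).
Bind R := node(m, 0); no other remaining equation mentions R.
Bind W := node(M, nil); substituting into the one remaining equation that mentions W gives: cons(node(A, 0), node(node(cons(A, node(M, nil)), cons(m, e)), nil)) =?= cons(node(0, 0), node(X1, nil)).
Delete trivial equation cons(m, e) =?= cons(m, e).
Decompose cons/2: node(A, 0) =?= node(0, 0),  node(node(cons(A, node(M, nil)), cons(m, e)), nil) =?= node(X1, nil).
Decompose node/2: A =?= 0,  0 =?= 0.
Bind A := 0; substituting into the 2 remaining equations that mention A gives: node(node(cons(0, node(M, nil)), cons(m, e)), nil) =?= node(X1, nil),  cons(cons(X1, 0), cons(0, M)) =?= cons(P, cons(0, node(nil, M))).
Delete trivial equation 0 =?= 0.
Decompose node/2: node(cons(0, node(M, nil)), cons(m, e)) =?= X1,  nil =?= nil.
Bind X1 := node(cons(0, node(M, nil)), cons(m, e)); substituting into the one remaining equation that mentions X1 gives: cons(cons(node(cons(0, node(M, nil)), cons(m, e)), 0), cons(0, M)) =?= cons(P, cons(0, node(nil, M))).
Delete trivial equation nil =?= nil.
Decompose cons/2: cons(node(cons(0, node(M, nil)), cons(m, e)), 0) =?= P,  cons(0, M) =?= cons(0, node(nil, M)).
Bind P := cons(node(cons(0, node(M, nil)), cons(m, e)), 0); no other remaining equation mentions P.
Decompose cons/2: 0 =?= 0,  M =?= node(nil, M).
Delete trivial equation 0 =?= 0.
Occurs check fails: M occurs in node(nil, M); the equation M =?= node(nil, M) has no finite solution.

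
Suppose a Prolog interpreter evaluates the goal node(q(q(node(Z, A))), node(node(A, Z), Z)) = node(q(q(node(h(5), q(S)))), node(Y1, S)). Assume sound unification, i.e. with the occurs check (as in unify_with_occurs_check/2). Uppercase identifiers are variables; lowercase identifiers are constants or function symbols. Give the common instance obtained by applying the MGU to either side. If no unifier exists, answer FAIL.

node(q(q(node(h(5), q(h(5))))), node(node(q(h(5)), h(5)), h(5)))

Decompose node/2: q(q(node(Z, A))) = q(q(node(h(5), q(S)))),  node(node(A, Z), Z) = node(Y1, S).
Decompose q/1: q(node(Z, A)) = q(node(h(5), q(S))).
Decompose q/1: node(Z, A) = node(h(5), q(S)).
Decompose node/2: Z = h(5),  A = q(S).
Bind Z := h(5); substituting into the one remaining equation that mentions Z gives: node(node(A, h(5)), h(5)) = node(Y1, S).
Bind A := q(S); substituting into the remaining equation gives: node(node(q(S), h(5)), h(5)) = node(Y1, S).
Decompose node/2: node(q(S), h(5)) = Y1,  h(5) = S.
Bind Y1 := node(q(S), h(5)); no other remaining equation mentions Y1.
Bind S := h(5). Substituting into the earlier bindings gives A := q(h(5)), Y1 := node(q(h(5)), h(5)).
Applying the MGU to either side gives node(q(q(node(h(5), q(h(5))))), node(node(q(h(5)), h(5)), h(5))).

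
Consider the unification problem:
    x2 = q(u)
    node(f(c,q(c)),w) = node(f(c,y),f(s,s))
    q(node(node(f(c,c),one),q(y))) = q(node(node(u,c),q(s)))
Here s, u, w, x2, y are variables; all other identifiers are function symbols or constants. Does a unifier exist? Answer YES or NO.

NO

Bind x2 := q(u); no other remaining equation mentions x2.
Decompose node/2: f(c,q(c)) = f(c,y),  w = f(s,s).
Decompose f/2: c = c,  q(c) = y.
Delete trivial equation c = c.
Bind y := q(c); substituting into the one remaining equation that mentions y gives: q(node(node(f(c,c),one),q(q(c)))) = q(node(node(u,c),q(s))).
Bind w := f(s,s); no other remaining equation mentions w.
Decompose q/1: node(node(f(c,c),one),q(q(c))) = node(node(u,c),q(s)).
Decompose node/2: node(f(c,c),one) = node(u,c),  q(q(c)) = q(s).
Decompose node/2: f(c,c) = u,  one = c.
Bind u := f(c,c); no other remaining equation mentions u. Substituting into the earlier binding gives x2 := q(f(c,c)).
Clash: constants one and c differ; no unifier exists.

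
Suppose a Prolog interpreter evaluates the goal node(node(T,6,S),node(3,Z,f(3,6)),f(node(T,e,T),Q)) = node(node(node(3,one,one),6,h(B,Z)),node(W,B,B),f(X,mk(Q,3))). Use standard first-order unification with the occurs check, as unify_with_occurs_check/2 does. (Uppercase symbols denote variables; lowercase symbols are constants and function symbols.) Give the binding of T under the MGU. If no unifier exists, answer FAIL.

FAIL

Decompose node/3: node(T,6,S) = node(node(3,one,one),6,h(B,Z)),  node(3,Z,f(3,6)) = node(W,B,B),  f(node(T,e,T),Q) = f(X,mk(Q,3)).
Decompose node/3: T = node(3,one,one),  6 = 6,  S = h(B,Z).
Bind T := node(3,one,one); substituting into the one remaining equation that mentions T gives: f(node(node(3,one,one),e,node(3,one,one)),Q) = f(X,mk(Q,3)).
Delete trivial equation 6 = 6.
Bind S := h(B,Z); no other remaining equation mentions S.
Decompose node/3: 3 = W,  Z = B,  f(3,6) = B.
Bind W := 3; no other remaining equation mentions W.
Bind Z := B; no other remaining equation mentions Z. Substituting into the earlier binding gives S := h(B,B).
Bind B := f(3,6); no other remaining equation mentions B. Substituting into the earlier bindings gives S := h(f(3,6),f(3,6)), Z := f(3,6).
Decompose f/2: node(node(3,one,one),e,node(3,one,one)) = X,  Q = mk(Q,3).
Bind X := node(node(3,one,one),e,node(3,one,one)); no other remaining equation mentions X.
Occurs check fails: Q occurs in mk(Q,3); the equation Q = mk(Q,3) has no finite solution.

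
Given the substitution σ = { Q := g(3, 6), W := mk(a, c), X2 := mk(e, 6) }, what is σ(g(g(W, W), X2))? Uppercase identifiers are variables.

g(g(mk(a, c), mk(a, c)), mk(e, 6))

Replace each occurrence of W with mk(a, c).
Replace each occurrence of X2 with mk(e, 6).
Result: g(g(mk(a, c), mk(a, c)), mk(e, 6)).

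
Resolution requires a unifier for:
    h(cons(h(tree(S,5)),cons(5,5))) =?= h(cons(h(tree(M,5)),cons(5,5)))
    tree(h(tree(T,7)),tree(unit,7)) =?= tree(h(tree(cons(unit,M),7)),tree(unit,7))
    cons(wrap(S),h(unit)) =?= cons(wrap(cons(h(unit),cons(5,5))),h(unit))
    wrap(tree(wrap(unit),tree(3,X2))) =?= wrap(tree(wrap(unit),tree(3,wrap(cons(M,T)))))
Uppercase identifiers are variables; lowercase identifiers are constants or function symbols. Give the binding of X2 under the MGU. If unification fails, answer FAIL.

wrap(cons(cons(h(unit),cons(5,5)),cons(unit,cons(h(unit),cons(5,5)))))

Decompose h/1: cons(h(tree(S,5)),cons(5,5)) =?= cons(h(tree(M,5)),cons(5,5)).
Decompose cons/2: h(tree(S,5)) =?= h(tree(M,5)),  cons(5,5) =?= cons(5,5).
Decompose h/1: tree(S,5) =?= tree(M,5).
Decompose tree/2: S =?= M,  5 =?= 5.
Bind S := M; substituting into the one remaining equation that mentions S gives: cons(wrap(M),h(unit)) =?= cons(wrap(cons(h(unit),cons(5,5))),h(unit)).
Delete trivial equation 5 =?= 5.
Delete trivial equation cons(5,5) =?= cons(5,5).
Decompose tree/2: h(tree(T,7)) =?= h(tree(cons(unit,M),7)),  tree(unit,7) =?= tree(unit,7).
Decompose h/1: tree(T,7) =?= tree(cons(unit,M),7).
Decompose tree/2: T =?= cons(unit,M),  7 =?= 7.
Bind T := cons(unit,M); substituting into the one remaining equation that mentions T gives: wrap(tree(wrap(unit),tree(3,X2))) =?= wrap(tree(wrap(unit),tree(3,wrap(cons(M,cons(unit,M)))))).
Delete trivial equation 7 =?= 7.
Delete trivial equation tree(unit,7) =?= tree(unit,7).
Decompose cons/2: wrap(M) =?= wrap(cons(h(unit),cons(5,5))),  h(unit) =?= h(unit).
Decompose wrap/1: M =?= cons(h(unit),cons(5,5)).
Bind M := cons(h(unit),cons(5,5)); substituting into the one remaining equation that mentions M gives: wrap(tree(wrap(unit),tree(3,X2))) =?= wrap(tree(wrap(unit),tree(3,wrap(cons(cons(h(unit),cons(5,5)),cons(unit,cons(h(unit),cons(5,5)))))))). Substituting into the earlier bindings gives S := cons(h(unit),cons(5,5)), T := cons(unit,cons(h(unit),cons(5,5))).
Delete trivial equation h(unit) =?= h(unit).
Decompose wrap/1: tree(wrap(unit),tree(3,X2)) =?= tree(wrap(unit),tree(3,wrap(cons(cons(h(unit),cons(5,5)),cons(unit,cons(h(unit),cons(5,5))))))).
Decompose tree/2: wrap(unit) =?= wrap(unit),  tree(3,X2) =?= tree(3,wrap(cons(cons(h(unit),cons(5,5)),cons(unit,cons(h(unit),cons(5,5)))))).
Delete trivial equation wrap(unit) =?= wrap(unit).
Decompose tree/2: 3 =?= 3,  X2 =?= wrap(cons(cons(h(unit),cons(5,5)),cons(unit,cons(h(unit),cons(5,5))))).
Delete trivial equation 3 =?= 3.
Bind X2 := wrap(cons(cons(h(unit),cons(5,5)),cons(unit,cons(h(unit),cons(5,5))))).
MGU = { S -> cons(h(unit),cons(5,5)), T -> cons(unit,cons(h(unit),cons(5,5))), M -> cons(h(unit),cons(5,5)), X2 -> wrap(cons(cons(h(unit),cons(5,5)),cons(unit,cons(h(unit),cons(5,5))))) }, so X2 -> wrap(cons(cons(h(unit),cons(5,5)),cons(unit,cons(h(unit),cons(5,5))))).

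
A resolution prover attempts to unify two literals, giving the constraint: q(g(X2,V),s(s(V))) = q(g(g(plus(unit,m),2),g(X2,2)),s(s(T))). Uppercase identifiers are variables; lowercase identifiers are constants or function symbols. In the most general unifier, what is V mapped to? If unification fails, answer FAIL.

g(g(plus(unit,m),2),2)

Decompose q/2: g(X2,V) = g(g(plus(unit,m),2),g(X2,2)),  s(s(V)) = s(s(T)).
Decompose g/2: X2 = g(plus(unit,m),2),  V = g(X2,2).
Bind X2 := g(plus(unit,m),2); substituting into the one remaining equation that mentions X2 gives: V = g(g(plus(unit,m),2),2).
Bind V := g(g(plus(unit,m),2),2); substituting into the remaining equation gives: s(s(g(g(plus(unit,m),2),2))) = s(s(T)).
Decompose s/1: s(g(g(plus(unit,m),2),2)) = s(T).
Decompose s/1: g(g(plus(unit,m),2),2) = T.
Bind T := g(g(plus(unit,m),2),2).
MGU = { X2 := g(plus(unit,m),2), V := g(g(plus(unit,m),2),2), T := g(g(plus(unit,m),2),2) }, so V := g(g(plus(unit,m),2),2).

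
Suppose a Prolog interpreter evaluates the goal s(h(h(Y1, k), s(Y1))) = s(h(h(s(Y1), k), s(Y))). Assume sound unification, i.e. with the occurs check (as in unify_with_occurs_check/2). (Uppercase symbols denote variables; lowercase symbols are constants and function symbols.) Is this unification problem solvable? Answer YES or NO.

Decompose s/1: h(h(Y1, k), s(Y1)) = h(h(s(Y1), k), s(Y)).
Decompose h/2: h(Y1, k) = h(s(Y1), k),  s(Y1) = s(Y).
Decompose h/2: Y1 = s(Y1),  k = k.
Occurs check fails: Y1 occurs in s(Y1); the equation Y1 = s(Y1) has no finite solution.

NO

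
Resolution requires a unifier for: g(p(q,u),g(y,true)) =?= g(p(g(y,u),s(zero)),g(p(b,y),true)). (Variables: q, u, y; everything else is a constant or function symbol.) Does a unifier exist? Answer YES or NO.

NO

Decompose g/2: p(q,u) =?= p(g(y,u),s(zero)),  g(y,true) =?= g(p(b,y),true).
Decompose p/2: q =?= g(y,u),  u =?= s(zero).
Bind q := g(y,u); no other remaining equation mentions q.
Bind u := s(zero); no other remaining equation mentions u. Substituting into the earlier binding gives q := g(y,s(zero)).
Decompose g/2: y =?= p(b,y),  true =?= true.
Occurs check fails: y occurs in p(b,y); the equation y =?= p(b,y) has no finite solution.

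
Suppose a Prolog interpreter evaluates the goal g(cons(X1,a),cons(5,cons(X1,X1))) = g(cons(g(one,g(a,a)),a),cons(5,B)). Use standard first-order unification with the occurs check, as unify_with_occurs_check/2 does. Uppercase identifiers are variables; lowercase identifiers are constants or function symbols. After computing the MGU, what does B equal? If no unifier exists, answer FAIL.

Decompose g/2: cons(X1,a) = cons(g(one,g(a,a)),a),  cons(5,cons(X1,X1)) = cons(5,B).
Decompose cons/2: X1 = g(one,g(a,a)),  a = a.
Bind X1 := g(one,g(a,a)); substituting into the one remaining equation that mentions X1 gives: cons(5,cons(g(one,g(a,a)),g(one,g(a,a)))) = cons(5,B).
Delete trivial equation a = a.
Decompose cons/2: 5 = 5,  cons(g(one,g(a,a)),g(one,g(a,a))) = B.
Delete trivial equation 5 = 5.
Bind B := cons(g(one,g(a,a)),g(one,g(a,a))).
MGU = { X1 -> g(one,g(a,a)), B -> cons(g(one,g(a,a)),g(one,g(a,a))) }, so B -> cons(g(one,g(a,a)),g(one,g(a,a))).

cons(g(one,g(a,a)),g(one,g(a,a)))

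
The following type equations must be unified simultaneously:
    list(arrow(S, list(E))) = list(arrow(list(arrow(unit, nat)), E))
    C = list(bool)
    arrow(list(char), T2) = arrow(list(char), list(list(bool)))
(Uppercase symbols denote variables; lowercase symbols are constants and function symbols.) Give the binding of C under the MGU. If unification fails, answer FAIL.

FAIL

Decompose list/1: arrow(S, list(E)) = arrow(list(arrow(unit, nat)), E).
Decompose arrow/2: S = list(arrow(unit, nat)),  list(E) = E.
Bind S := list(arrow(unit, nat)); no other remaining equation mentions S.
Occurs check fails: E occurs in list(E); the equation E = list(E) has no finite solution.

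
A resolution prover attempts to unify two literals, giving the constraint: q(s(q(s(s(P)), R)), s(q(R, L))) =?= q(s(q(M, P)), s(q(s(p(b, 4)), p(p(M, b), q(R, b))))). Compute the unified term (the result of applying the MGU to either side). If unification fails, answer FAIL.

Decompose q/2: s(q(s(s(P)), R)) =?= s(q(M, P)),  s(q(R, L)) =?= s(q(s(p(b, 4)), p(p(M, b), q(R, b)))).
Decompose s/1: q(s(s(P)), R) =?= q(M, P).
Decompose q/2: s(s(P)) =?= M,  R =?= P.
Bind M := s(s(P)); substituting into the one remaining equation that mentions M gives: s(q(R, L)) =?= s(q(s(p(b, 4)), p(p(s(s(P)), b), q(R, b)))).
Bind R := P; substituting into the remaining equation gives: s(q(P, L)) =?= s(q(s(p(b, 4)), p(p(s(s(P)), b), q(P, b)))).
Decompose s/1: q(P, L) =?= q(s(p(b, 4)), p(p(s(s(P)), b), q(P, b))).
Decompose q/2: P =?= s(p(b, 4)),  L =?= p(p(s(s(P)), b), q(P, b)).
Bind P := s(p(b, 4)); substituting into the remaining equation gives: L =?= p(p(s(s(s(p(b, 4)))), b), q(s(p(b, 4)), b)). Substituting into the earlier bindings gives M := s(s(s(p(b, 4)))), R := s(p(b, 4)).
Bind L := p(p(s(s(s(p(b, 4)))), b), q(s(p(b, 4)), b)).
Applying the MGU to either side gives q(s(q(s(s(s(p(b, 4)))), s(p(b, 4)))), s(q(s(p(b, 4)), p(p(s(s(s(p(b, 4)))), b), q(s(p(b, 4)), b))))).

q(s(q(s(s(s(p(b, 4)))), s(p(b, 4)))), s(q(s(p(b, 4)), p(p(s(s(s(p(b, 4)))), b), q(s(p(b, 4)), b)))))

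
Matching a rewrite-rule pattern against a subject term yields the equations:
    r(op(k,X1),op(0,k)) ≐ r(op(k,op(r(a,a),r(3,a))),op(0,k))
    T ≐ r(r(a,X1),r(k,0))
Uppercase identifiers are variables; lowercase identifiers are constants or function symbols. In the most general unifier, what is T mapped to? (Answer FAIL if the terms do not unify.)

Decompose r/2: op(k,X1) ≐ op(k,op(r(a,a),r(3,a))),  op(0,k) ≐ op(0,k).
Decompose op/2: k ≐ k,  X1 ≐ op(r(a,a),r(3,a)).
Delete trivial equation k ≐ k.
Bind X1 := op(r(a,a),r(3,a)); substituting into the one remaining equation that mentions X1 gives: T ≐ r(r(a,op(r(a,a),r(3,a))),r(k,0)).
Delete trivial equation op(0,k) ≐ op(0,k).
Bind T := r(r(a,op(r(a,a),r(3,a))),r(k,0)).
MGU = { X1 ↦ op(r(a,a),r(3,a)), T ↦ r(r(a,op(r(a,a),r(3,a))),r(k,0)) }, so T ↦ r(r(a,op(r(a,a),r(3,a))),r(k,0)).

r(r(a,op(r(a,a),r(3,a))),r(k,0))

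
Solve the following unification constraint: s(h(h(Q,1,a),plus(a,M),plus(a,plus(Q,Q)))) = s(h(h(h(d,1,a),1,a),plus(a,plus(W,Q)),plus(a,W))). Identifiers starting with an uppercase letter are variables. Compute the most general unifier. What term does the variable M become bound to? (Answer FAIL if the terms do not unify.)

Decompose s/1: h(h(Q,1,a),plus(a,M),plus(a,plus(Q,Q))) = h(h(h(d,1,a),1,a),plus(a,plus(W,Q)),plus(a,W)).
Decompose h/3: h(Q,1,a) = h(h(d,1,a),1,a),  plus(a,M) = plus(a,plus(W,Q)),  plus(a,plus(Q,Q)) = plus(a,W).
Decompose h/3: Q = h(d,1,a),  1 = 1,  a = a.
Bind Q := h(d,1,a); substituting into the 2 remaining equations that mention Q gives: plus(a,M) = plus(a,plus(W,h(d,1,a))),  plus(a,plus(h(d,1,a),h(d,1,a))) = plus(a,W).
Delete trivial equation 1 = 1.
Delete trivial equation a = a.
Decompose plus/2: a = a,  M = plus(W,h(d,1,a)).
Delete trivial equation a = a.
Bind M := plus(W,h(d,1,a)); no other remaining equation mentions M.
Decompose plus/2: a = a,  plus(h(d,1,a),h(d,1,a)) = W.
Delete trivial equation a = a.
Bind W := plus(h(d,1,a),h(d,1,a)). Substituting into the earlier binding gives M := plus(plus(h(d,1,a),h(d,1,a)),h(d,1,a)).
MGU = { Q := h(d,1,a), M := plus(plus(h(d,1,a),h(d,1,a)),h(d,1,a)), W := plus(h(d,1,a),h(d,1,a)) }, so M := plus(plus(h(d,1,a),h(d,1,a)),h(d,1,a)).

plus(plus(h(d,1,a),h(d,1,a)),h(d,1,a))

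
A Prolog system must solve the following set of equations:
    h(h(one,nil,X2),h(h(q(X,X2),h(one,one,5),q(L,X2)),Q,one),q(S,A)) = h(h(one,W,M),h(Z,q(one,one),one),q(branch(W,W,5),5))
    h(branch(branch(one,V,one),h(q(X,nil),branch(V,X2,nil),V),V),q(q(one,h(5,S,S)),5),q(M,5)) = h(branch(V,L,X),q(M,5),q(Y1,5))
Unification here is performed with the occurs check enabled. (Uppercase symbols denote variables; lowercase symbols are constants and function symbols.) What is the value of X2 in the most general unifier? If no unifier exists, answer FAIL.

Decompose h/3: h(one,nil,X2) = h(one,W,M),  h(h(q(X,X2),h(one,one,5),q(L,X2)),Q,one) = h(Z,q(one,one),one),  q(S,A) = q(branch(W,W,5),5).
Decompose h/3: one = one,  nil = W,  X2 = M.
Delete trivial equation one = one.
Bind W := nil; substituting into the one remaining equation that mentions W gives: q(S,A) = q(branch(nil,nil,5),5).
Bind X2 := M; substituting into the 2 remaining equations that mention X2 gives: h(h(q(X,M),h(one,one,5),q(L,M)),Q,one) = h(Z,q(one,one),one),  h(branch(branch(one,V,one),h(q(X,nil),branch(V,M,nil),V),V),q(q(one,h(5,S,S)),5),q(M,5)) = h(branch(V,L,X),q(M,5),q(Y1,5)).
Decompose h/3: h(q(X,M),h(one,one,5),q(L,M)) = Z,  Q = q(one,one),  one = one.
Bind Z := h(q(X,M),h(one,one,5),q(L,M)); no other remaining equation mentions Z.
Bind Q := q(one,one); no other remaining equation mentions Q.
Delete trivial equation one = one.
Decompose q/2: S = branch(nil,nil,5),  A = 5.
Bind S := branch(nil,nil,5); substituting into the one remaining equation that mentions S gives: h(branch(branch(one,V,one),h(q(X,nil),branch(V,M,nil),V),V),q(q(one,h(5,branch(nil,nil,5),branch(nil,nil,5))),5),q(M,5)) = h(branch(V,L,X),q(M,5),q(Y1,5)).
Bind A := 5; no other remaining equation mentions A.
Decompose h/3: branch(branch(one,V,one),h(q(X,nil),branch(V,M,nil),V),V) = branch(V,L,X),  q(q(one,h(5,branch(nil,nil,5),branch(nil,nil,5))),5) = q(M,5),  q(M,5) = q(Y1,5).
Decompose branch/3: branch(one,V,one) = V,  h(q(X,nil),branch(V,M,nil),V) = L,  V = X.
Occurs check fails: V occurs in branch(one,V,one); the equation V = branch(one,V,one) has no finite solution.

FAIL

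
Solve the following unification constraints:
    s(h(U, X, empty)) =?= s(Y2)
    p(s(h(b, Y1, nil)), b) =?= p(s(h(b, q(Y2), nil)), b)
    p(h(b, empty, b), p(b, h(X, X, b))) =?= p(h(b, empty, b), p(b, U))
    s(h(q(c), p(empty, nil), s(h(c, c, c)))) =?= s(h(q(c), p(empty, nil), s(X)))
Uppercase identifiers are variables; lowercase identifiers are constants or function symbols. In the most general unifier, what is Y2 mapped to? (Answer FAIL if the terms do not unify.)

Decompose s/1: h(U, X, empty) =?= Y2.
Bind Y2 := h(U, X, empty); substituting into the one remaining equation that mentions Y2 gives: p(s(h(b, Y1, nil)), b) =?= p(s(h(b, q(h(U, X, empty)), nil)), b).
Decompose p/2: s(h(b, Y1, nil)) =?= s(h(b, q(h(U, X, empty)), nil)),  b =?= b.
Decompose s/1: h(b, Y1, nil) =?= h(b, q(h(U, X, empty)), nil).
Decompose h/3: b =?= b,  Y1 =?= q(h(U, X, empty)),  nil =?= nil.
Delete trivial equation b =?= b.
Bind Y1 := q(h(U, X, empty)); no other remaining equation mentions Y1.
Delete trivial equation nil =?= nil.
Delete trivial equation b =?= b.
Decompose p/2: h(b, empty, b) =?= h(b, empty, b),  p(b, h(X, X, b)) =?= p(b, U).
Delete trivial equation h(b, empty, b) =?= h(b, empty, b).
Decompose p/2: b =?= b,  h(X, X, b) =?= U.
Delete trivial equation b =?= b.
Bind U := h(X, X, b); no other remaining equation mentions U. Substituting into the earlier bindings gives Y2 := h(h(X, X, b), X, empty), Y1 := q(h(h(X, X, b), X, empty)).
Decompose s/1: h(q(c), p(empty, nil), s(h(c, c, c))) =?= h(q(c), p(empty, nil), s(X)).
Decompose h/3: q(c) =?= q(c),  p(empty, nil) =?= p(empty, nil),  s(h(c, c, c)) =?= s(X).
Delete trivial equation q(c) =?= q(c).
Delete trivial equation p(empty, nil) =?= p(empty, nil).
Decompose s/1: h(c, c, c) =?= X.
Bind X := h(c, c, c). Substituting into the earlier bindings gives Y2 := h(h(h(c, c, c), h(c, c, c), b), h(c, c, c), empty), Y1 := q(h(h(h(c, c, c), h(c, c, c), b), h(c, c, c), empty)), U := h(h(c, c, c), h(c, c, c), b).
MGU = { Y2 ↦ h(h(h(c, c, c), h(c, c, c), b), h(c, c, c), empty), Y1 ↦ q(h(h(h(c, c, c), h(c, c, c), b), h(c, c, c), empty)), U ↦ h(h(c, c, c), h(c, c, c), b), X ↦ h(c, c, c) }, so Y2 ↦ h(h(h(c, c, c), h(c, c, c), b), h(c, c, c), empty).

h(h(h(c, c, c), h(c, c, c), b), h(c, c, c), empty)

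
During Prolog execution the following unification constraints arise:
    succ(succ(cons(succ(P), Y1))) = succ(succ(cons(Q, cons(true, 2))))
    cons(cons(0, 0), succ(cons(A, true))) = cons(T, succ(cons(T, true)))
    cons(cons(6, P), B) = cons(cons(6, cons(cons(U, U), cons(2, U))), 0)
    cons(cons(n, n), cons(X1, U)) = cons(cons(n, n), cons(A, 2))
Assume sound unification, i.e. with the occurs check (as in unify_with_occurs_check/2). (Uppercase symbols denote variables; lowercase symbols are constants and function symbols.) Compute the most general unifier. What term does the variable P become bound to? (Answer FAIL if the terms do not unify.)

cons(cons(2, 2), cons(2, 2))

Decompose succ/1: succ(cons(succ(P), Y1)) = succ(cons(Q, cons(true, 2))).
Decompose succ/1: cons(succ(P), Y1) = cons(Q, cons(true, 2)).
Decompose cons/2: succ(P) = Q,  Y1 = cons(true, 2).
Bind Q := succ(P); no other remaining equation mentions Q.
Bind Y1 := cons(true, 2); no other remaining equation mentions Y1.
Decompose cons/2: cons(0, 0) = T,  succ(cons(A, true)) = succ(cons(T, true)).
Bind T := cons(0, 0); substituting into the one remaining equation that mentions T gives: succ(cons(A, true)) = succ(cons(cons(0, 0), true)).
Decompose succ/1: cons(A, true) = cons(cons(0, 0), true).
Decompose cons/2: A = cons(0, 0),  true = true.
Bind A := cons(0, 0); substituting into the one remaining equation that mentions A gives: cons(cons(n, n), cons(X1, U)) = cons(cons(n, n), cons(cons(0, 0), 2)).
Delete trivial equation true = true.
Decompose cons/2: cons(6, P) = cons(6, cons(cons(U, U), cons(2, U))),  B = 0.
Decompose cons/2: 6 = 6,  P = cons(cons(U, U), cons(2, U)).
Delete trivial equation 6 = 6.
Bind P := cons(cons(U, U), cons(2, U)); no other remaining equation mentions P. Substituting into the earlier binding gives Q := succ(cons(cons(U, U), cons(2, U))).
Bind B := 0; no other remaining equation mentions B.
Decompose cons/2: cons(n, n) = cons(n, n),  cons(X1, U) = cons(cons(0, 0), 2).
Delete trivial equation cons(n, n) = cons(n, n).
Decompose cons/2: X1 = cons(0, 0),  U = 2.
Bind X1 := cons(0, 0); no other remaining equation mentions X1.
Bind U := 2. Substituting into the earlier bindings gives Q := succ(cons(cons(2, 2), cons(2, 2))), P := cons(cons(2, 2), cons(2, 2)).
MGU = { Q = succ(cons(cons(2, 2), cons(2, 2))), Y1 = cons(true, 2), T = cons(0, 0), A = cons(0, 0), P = cons(cons(2, 2), cons(2, 2)), B = 0, X1 = cons(0, 0), U = 2 }, so P = cons(cons(2, 2), cons(2, 2)).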